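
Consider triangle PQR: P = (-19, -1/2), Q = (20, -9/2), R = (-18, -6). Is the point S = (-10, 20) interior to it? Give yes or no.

Barycentric coordinates of S: (1952/421, 140/421, -1671/421).
The three coordinates are positive, positive, negative; a point is interior exactly when all three are positive.

no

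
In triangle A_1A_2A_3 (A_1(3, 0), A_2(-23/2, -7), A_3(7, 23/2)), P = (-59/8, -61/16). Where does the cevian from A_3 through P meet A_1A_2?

(-66/7, -6)

Barycentric coordinates of P with respect to A_1A_2A_3: (1/8, 3/4, 1/8).
On side A_1A_2 the A_3-coordinate is zero; dropping P's A_3-weight 1/8 and renormalizing the remaining 1/8 : 3/4 gives weights 1/7, 6/7 on A_1, A_2.
Q = (1/7)·(3, 0) + (6/7)·(-23/2, -7) = (-66/7, -6).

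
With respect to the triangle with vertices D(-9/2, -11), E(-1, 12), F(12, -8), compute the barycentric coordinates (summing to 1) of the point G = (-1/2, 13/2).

(1/6, 3/4, 1/12)

Signed area of the reference triangle: [DEF] = ½·((-9/2)·(12−(-8)) + (-1)·(-8−(-11)) + 12·(-11−12)) = ½·(-90 − 3 − 276) = -369/2.
[GEF] = ½·((-1/2)·(12−(-8)) + (-1)·(-8−(13/2)) + 12·(13/2−12)) = ½·(-10 + 29/2 − 66) = -123/4, so the D-coordinate is (-123/4)/(-369/2) = 1/6.
[DGF] = ½·((-9/2)·(13/2−(-8)) + (-1/2)·(-8−(-11)) + 12·(-11−(13/2))) = ½·(-261/4 − 3/2 − 210) = -1107/8, so the E-coordinate is 3/4.
[DEG] = ½·((-9/2)·(12−(13/2)) + (-1)·(13/2−(-11)) + (-1/2)·(-11−12)) = ½·(-99/4 − 35/2 + 23/2) = -123/8, so the F-coordinate is 1/12.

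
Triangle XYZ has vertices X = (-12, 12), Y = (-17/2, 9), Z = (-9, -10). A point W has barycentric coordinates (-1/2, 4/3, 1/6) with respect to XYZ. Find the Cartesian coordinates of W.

W = (-1/2)·X + (4/3)·Y + (1/6)·Z.
x-coordinate: (-1/2)·(-12) + (4/3)·(-17/2) + (1/6)·(-9) = -41/6.
y-coordinate: (-1/2)·12 + (4/3)·9 + (1/6)·(-10) = 13/3.

(-41/6, 13/3)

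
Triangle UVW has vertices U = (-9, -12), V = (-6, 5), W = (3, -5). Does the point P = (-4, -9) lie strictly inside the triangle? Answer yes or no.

yes

Barycentric coordinates of P: (106/183, 1/183, 76/183).
The three coordinates are positive, positive, positive; a point is interior exactly when all three are positive.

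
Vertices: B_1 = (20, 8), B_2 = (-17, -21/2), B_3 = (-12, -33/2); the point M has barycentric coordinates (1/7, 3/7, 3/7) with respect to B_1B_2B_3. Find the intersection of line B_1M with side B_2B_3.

(-29/2, -27/2)

Line B_1M meets B_2B_3 where the B_1-coordinate vanishes; zeroing M's B_1-weight and renormalizing leaves B_2, B_3-weights 3/7 : 3/7 → (1/2, 1/2).
So N = (1/2)·B_2 + (1/2)·B_3 = (-29/2, -27/2).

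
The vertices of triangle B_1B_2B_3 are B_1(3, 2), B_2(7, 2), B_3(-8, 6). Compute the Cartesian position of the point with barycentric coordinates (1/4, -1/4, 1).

M = (1/4)·B_1 + (-1/4)·B_2 + 1·B_3.
x-coordinate: (1/4)·3 + (-1/4)·7 + 1·(-8) = -9.
y-coordinate: (1/4)·2 + (-1/4)·2 + 1·6 = 6.

(-9, 6)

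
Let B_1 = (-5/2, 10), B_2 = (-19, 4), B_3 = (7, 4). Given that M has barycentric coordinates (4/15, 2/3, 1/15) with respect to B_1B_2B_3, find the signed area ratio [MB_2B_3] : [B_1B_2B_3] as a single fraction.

4/15

The signed ratio [MB_2B_3]/[B_1B_2B_3] equals the barycentric coordinate of M at vertex B_1, which is 4/15.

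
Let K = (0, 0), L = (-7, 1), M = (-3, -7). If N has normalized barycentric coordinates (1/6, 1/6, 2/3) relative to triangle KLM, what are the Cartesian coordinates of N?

N = (1/6)·K + (1/6)·L + (2/3)·M.
x-coordinate: (1/6)·0 + (1/6)·(-7) + (2/3)·(-3) = -19/6.
y-coordinate: (1/6)·0 + (1/6)·1 + (2/3)·(-7) = -9/2.

(-19/6, -9/2)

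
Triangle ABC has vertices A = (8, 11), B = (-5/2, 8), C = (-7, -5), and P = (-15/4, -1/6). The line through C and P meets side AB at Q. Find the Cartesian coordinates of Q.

(11/4, 19/2)

Barycentric coordinates of P with respect to ABC: (1/6, 1/6, 2/3).
On side AB the C-coordinate is zero; dropping P's C-weight 2/3 and renormalizing the remaining 1/6 : 1/6 gives weights 1/2, 1/2 on A, B.
Q = (1/2)·(8, 11) + (1/2)·(-5/2, 8) = (11/4, 19/2).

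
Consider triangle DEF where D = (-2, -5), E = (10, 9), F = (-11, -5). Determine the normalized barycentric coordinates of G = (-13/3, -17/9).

(2/9, 2/9, 5/9)

Signed area of the reference triangle: [DEF] = ½·((-2)·(9−(-5)) + 10·(-5−(-5)) + (-11)·(-5−9)) = ½·(-28 + 0 + 154) = 63.
[GEF] = ½·((-13/3)·(9−(-5)) + 10·(-5−(-17/9)) + (-11)·(-17/9−9)) = ½·(-182/3 − 280/9 + 1078/9) = 14, so the D-coordinate is 14/63 = 2/9.
[DGF] = ½·((-2)·(-17/9−(-5)) + (-13/3)·(-5−(-5)) + (-11)·(-5−(-17/9))) = ½·(-56/9 + 0 + 308/9) = 14, so the E-coordinate is 2/9.
[DEG] = ½·((-2)·(9−(-17/9)) + 10·(-17/9−(-5)) + (-13/3)·(-5−9)) = ½·(-196/9 + 280/9 + 182/3) = 35, so the F-coordinate is 5/9.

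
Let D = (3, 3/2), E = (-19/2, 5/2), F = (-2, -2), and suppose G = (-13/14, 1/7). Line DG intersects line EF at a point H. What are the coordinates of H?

Barycentric coordinates of G with respect to DEF: (3/7, 1/7, 3/7).
On side EF the D-coordinate is zero; dropping G's D-weight 3/7 and renormalizing the remaining 1/7 : 3/7 gives weights 1/4, 3/4 on E, F.
H = (1/4)·(-19/2, 5/2) + (3/4)·(-2, -2) = (-31/8, -7/8).

(-31/8, -7/8)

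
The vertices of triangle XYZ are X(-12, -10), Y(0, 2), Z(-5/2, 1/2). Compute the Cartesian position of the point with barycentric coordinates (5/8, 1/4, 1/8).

(-125/16, -91/16)

W = (5/8)·X + (1/4)·Y + (1/8)·Z.
x-coordinate: (5/8)·(-12) + (1/4)·0 + (1/8)·(-5/2) = -125/16.
y-coordinate: (5/8)·(-10) + (1/4)·2 + (1/8)·(1/2) = -91/16.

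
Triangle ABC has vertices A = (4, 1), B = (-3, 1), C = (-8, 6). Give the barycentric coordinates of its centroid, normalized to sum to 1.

(1/3, 1/3, 1/3)

The centroid is the average of the vertices, so each weight is 1/3.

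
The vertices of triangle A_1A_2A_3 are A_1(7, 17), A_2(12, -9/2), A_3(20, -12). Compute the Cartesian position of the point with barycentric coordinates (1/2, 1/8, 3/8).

P = (1/2)·A_1 + (1/8)·A_2 + (3/8)·A_3.
x-coordinate: (1/2)·7 + (1/8)·12 + (3/8)·20 = 25/2.
y-coordinate: (1/2)·17 + (1/8)·(-9/2) + (3/8)·(-12) = 55/16.

(25/2, 55/16)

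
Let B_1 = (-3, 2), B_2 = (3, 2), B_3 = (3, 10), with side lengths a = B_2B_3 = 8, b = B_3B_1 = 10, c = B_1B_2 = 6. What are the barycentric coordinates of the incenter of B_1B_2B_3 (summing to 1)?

(1/3, 5/12, 1/4)

The incenter has barycentric coordinates proportional to the opposite side lengths: (8 : 10 : 6).
Normalizing by 8+10+6 = 24 gives (1/3, 5/12, 1/4).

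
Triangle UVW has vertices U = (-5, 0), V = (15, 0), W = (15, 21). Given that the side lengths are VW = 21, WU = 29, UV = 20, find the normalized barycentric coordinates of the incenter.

(3/10, 29/70, 2/7)

The incenter has barycentric coordinates proportional to the opposite side lengths: (21 : 29 : 20).
Normalizing by 21+29+20 = 70 gives (3/10, 29/70, 2/7).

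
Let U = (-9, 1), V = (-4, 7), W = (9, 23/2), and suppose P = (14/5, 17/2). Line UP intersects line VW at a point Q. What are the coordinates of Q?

Barycentric coordinates of P with respect to UVW: (1/5, 1/5, 3/5).
On side VW the U-coordinate is zero; dropping P's U-weight 1/5 and renormalizing the remaining 1/5 : 3/5 gives weights 1/4, 3/4 on V, W.
Q = (1/4)·(-4, 7) + (3/4)·(9, 23/2) = (23/4, 83/8).

(23/4, 83/8)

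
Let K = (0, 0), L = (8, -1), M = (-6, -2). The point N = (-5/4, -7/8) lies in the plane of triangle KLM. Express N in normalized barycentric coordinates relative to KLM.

Signed area of the reference triangle: [KLM] = ½·(0·(-1−(-2)) + 8·(-2−0) + (-6)·(0−(-1))) = ½·(0 − 16 − 6) = -11.
[NLM] = ½·((-5/4)·(-1−(-2)) + 8·(-2−(-7/8)) + (-6)·(-7/8−(-1))) = ½·(-5/4 − 9 − 3/4) = -11/2, so the K-coordinate is (-11/2)/(-11) = 1/2.
[KNM] = ½·(0·(-7/8−(-2)) + (-5/4)·(-2−0) + (-6)·(0−(-7/8))) = ½·(0 + 5/2 − 21/4) = -11/8, so the L-coordinate is 1/8.
[KLN] = ½·(0·(-1−(-7/8)) + 8·(-7/8−0) + (-5/4)·(0−(-1))) = ½·(0 − 7 − 5/4) = -33/8, so the M-coordinate is 3/8.
Check: 1/2 + 1/8 + 3/8 = 1.

(1/2, 1/8, 3/8)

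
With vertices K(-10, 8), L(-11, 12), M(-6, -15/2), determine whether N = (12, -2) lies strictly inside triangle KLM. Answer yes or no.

Barycentric coordinates of N: (-757, 602, 156).
The three coordinates are negative, positive, positive; a point is interior exactly when all three are positive.

no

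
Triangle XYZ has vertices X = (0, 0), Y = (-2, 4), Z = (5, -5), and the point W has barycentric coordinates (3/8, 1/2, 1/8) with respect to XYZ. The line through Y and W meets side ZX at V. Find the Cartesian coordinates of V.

Line YW meets ZX where the Y-coordinate vanishes; zeroing W's Y-weight and renormalizing leaves Z, X-weights 1/8 : 3/8 → (1/4, 3/4).
So V = (1/4)·Z + (3/4)·X = (5/4, -5/4).

(5/4, -5/4)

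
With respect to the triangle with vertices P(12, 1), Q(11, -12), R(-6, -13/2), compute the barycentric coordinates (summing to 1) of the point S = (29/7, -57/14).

Signed area of the reference triangle: [PQR] = ½·(12·(-12−(-13/2)) + 11·(-13/2−1) + (-6)·(1−(-12))) = ½·(-66 − 165/2 − 78) = -453/4.
[SQR] = ½·((29/7)·(-12−(-13/2)) + 11·(-13/2−(-57/14)) + (-6)·(-57/14−(-12))) = ½·(-319/14 − 187/7 − 333/7) = -1359/28, so the P-coordinate is (-1359/28)/(-453/4) = 3/7.
[PSR] = ½·(12·(-57/14−(-13/2)) + (29/7)·(-13/2−1) + (-6)·(1−(-57/14))) = ½·(204/7 − 435/14 − 213/7) = -453/28, so the Q-coordinate is 1/7.
[PQS] = ½·(12·(-12−(-57/14)) + 11·(-57/14−1) + (29/7)·(1−(-12))) = ½·(-666/7 − 781/14 + 377/7) = -1359/28, so the R-coordinate is 3/7.
Check: 3/7 + 1/7 + 3/7 = 1.

(3/7, 1/7, 3/7)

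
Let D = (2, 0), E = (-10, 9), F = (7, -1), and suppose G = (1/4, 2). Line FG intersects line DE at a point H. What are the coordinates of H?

Barycentric coordinates of G with respect to DEF: (1/2, 1/4, 1/4).
On side DE the F-coordinate is zero; dropping G's F-weight 1/4 and renormalizing the remaining 1/2 : 1/4 gives weights 2/3, 1/3 on D, E.
H = (2/3)·(2, 0) + (1/3)·(-10, 9) = (-2, 3).

(-2, 3)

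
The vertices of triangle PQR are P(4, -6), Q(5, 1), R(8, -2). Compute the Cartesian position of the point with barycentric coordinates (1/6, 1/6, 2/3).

S = (1/6)·P + (1/6)·Q + (2/3)·R.
x-coordinate: (1/6)·4 + (1/6)·5 + (2/3)·8 = 41/6.
y-coordinate: (1/6)·(-6) + (1/6)·1 + (2/3)·(-2) = -13/6.

(41/6, -13/6)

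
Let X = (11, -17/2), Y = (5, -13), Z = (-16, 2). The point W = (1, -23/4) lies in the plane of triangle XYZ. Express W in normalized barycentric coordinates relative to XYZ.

Signed area of the reference triangle: [XYZ] = ½·(11·(-13−2) + 5·(2−(-17/2)) + (-16)·(-17/2−(-13))) = ½·(-165 + 105/2 − 72) = -369/4.
[WYZ] = ½·(1·(-13−2) + 5·(2−(-23/4)) + (-16)·(-23/4−(-13))) = ½·(-15 + 155/4 − 116) = -369/8, so the X-coordinate is (-369/8)/(-369/4) = 1/2.
[XWZ] = ½·(11·(-23/4−2) + 1·(2−(-17/2)) + (-16)·(-17/2−(-23/4))) = ½·(-341/4 + 21/2 + 44) = -123/8, so the Y-coordinate is 1/6.
[XYW] = ½·(11·(-13−(-23/4)) + 5·(-23/4−(-17/2)) + 1·(-17/2−(-13))) = ½·(-319/4 + 55/4 + 9/2) = -123/4, so the Z-coordinate is 1/3.
Check: 1/2 + 1/6 + 1/3 = 1.

(1/2, 1/6, 1/3)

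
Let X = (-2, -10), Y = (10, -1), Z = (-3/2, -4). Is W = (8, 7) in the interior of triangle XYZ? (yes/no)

Barycentric coordinates of W: (-196/135, 103/135, 76/45).
The three coordinates are negative, positive, positive; a point is interior exactly when all three are positive.

no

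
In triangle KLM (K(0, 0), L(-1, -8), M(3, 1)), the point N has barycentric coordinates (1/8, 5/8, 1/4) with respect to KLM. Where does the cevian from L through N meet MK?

Line LN meets MK where the L-coordinate vanishes; zeroing N's L-weight and renormalizing leaves M, K-weights 1/4 : 1/8 → (2/3, 1/3).
So J = (2/3)·M + (1/3)·K = (2, 2/3).

(2, 2/3)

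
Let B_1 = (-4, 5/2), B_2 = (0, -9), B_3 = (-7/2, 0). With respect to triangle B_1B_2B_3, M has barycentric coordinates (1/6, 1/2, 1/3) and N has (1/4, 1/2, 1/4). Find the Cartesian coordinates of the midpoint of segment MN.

Barycentric coordinates of the midpoint are the average: (5/24, 1/2, 7/24).
Converting: (5/24)·B_1 + (1/2)·B_2 + (7/24)·B_3 = (-89/48, -191/48).

(-89/48, -191/48)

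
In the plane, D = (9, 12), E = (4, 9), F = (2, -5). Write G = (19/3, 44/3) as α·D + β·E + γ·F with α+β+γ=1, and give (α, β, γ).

(1/3, 1, -1/3)

Signed area of the reference triangle: [DEF] = ½·(9·(9−(-5)) + 4·(-5−12) + 2·(12−9)) = ½·(126 − 68 + 6) = 32.
[GEF] = ½·((19/3)·(9−(-5)) + 4·(-5−(44/3)) + 2·(44/3−9)) = ½·(266/3 − 236/3 + 34/3) = 32/3, so the D-coordinate is (32/3)/32 = 1/3.
[DGF] = ½·(9·(44/3−(-5)) + (19/3)·(-5−12) + 2·(12−(44/3))) = ½·(177 − 323/3 − 16/3) = 32, so the E-coordinate is 1.
[DEG] = ½·(9·(9−(44/3)) + 4·(44/3−12) + (19/3)·(12−9)) = ½·(-51 + 32/3 + 19) = -32/3, so the F-coordinate is -1/3.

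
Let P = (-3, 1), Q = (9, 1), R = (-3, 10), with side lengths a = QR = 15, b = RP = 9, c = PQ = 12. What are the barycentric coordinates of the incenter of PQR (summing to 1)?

(5/12, 1/4, 1/3)

The incenter has barycentric coordinates proportional to the opposite side lengths: (15 : 9 : 12).
Normalizing by 15+9+12 = 36 gives (5/12, 1/4, 1/3).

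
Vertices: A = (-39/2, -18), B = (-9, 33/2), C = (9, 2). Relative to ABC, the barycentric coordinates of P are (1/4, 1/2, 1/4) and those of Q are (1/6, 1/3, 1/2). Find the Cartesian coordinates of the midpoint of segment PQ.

Barycentric coordinates of the midpoint are the average: (5/24, 5/12, 3/8).
Converting: (5/24)·A + (5/12)·B + (3/8)·C = (-71/16, 31/8).

(-71/16, 31/8)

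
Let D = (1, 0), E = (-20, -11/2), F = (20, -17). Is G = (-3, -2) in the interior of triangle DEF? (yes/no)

yes

Barycentric coordinates of G: (671/923, 212/923, 40/923).
The three coordinates are positive, positive, positive; a point is interior exactly when all three are positive.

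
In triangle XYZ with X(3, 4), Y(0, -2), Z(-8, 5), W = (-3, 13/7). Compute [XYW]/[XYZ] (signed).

[XYZ] = ½·(3·(-2−5) + 0·(5−4) + (-8)·(4−(-2))) = ½·(-21 + 0 − 48) = -69/2.
[XYW] = ½·(3·(-2−(13/7)) + 0·(13/7−4) + (-3)·(4−(-2))) = ½·(-81/7 + 0 − 18) = -207/14, so the ratio is (-207/14)/(-69/2) = 3/7.

3/7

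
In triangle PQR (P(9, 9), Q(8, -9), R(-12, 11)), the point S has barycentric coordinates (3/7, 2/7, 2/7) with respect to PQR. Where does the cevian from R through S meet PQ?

Line RS meets PQ where the R-coordinate vanishes; zeroing S's R-weight and renormalizing leaves P, Q-weights 3/7 : 2/7 → (3/5, 2/5).
So T = (3/5)·P + (2/5)·Q = (43/5, 9/5).

(43/5, 9/5)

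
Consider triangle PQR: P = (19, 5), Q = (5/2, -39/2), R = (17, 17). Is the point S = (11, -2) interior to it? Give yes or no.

yes

Barycentric coordinates of S: (113/494, 110/247, 161/494).
The three coordinates are positive, positive, positive; a point is interior exactly when all three are positive.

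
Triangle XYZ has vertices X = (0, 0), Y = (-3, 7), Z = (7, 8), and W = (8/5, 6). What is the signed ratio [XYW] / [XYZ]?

[XYZ] = ½·(0·(7−8) + (-3)·(8−0) + 7·(0−7)) = ½·(0 − 24 − 49) = -73/2.
[XYW] = ½·(0·(7−6) + (-3)·(6−0) + (8/5)·(0−7)) = ½·(0 − 18 − 56/5) = -73/5, so the ratio is (-73/5)/(-73/2) = 2/5.

2/5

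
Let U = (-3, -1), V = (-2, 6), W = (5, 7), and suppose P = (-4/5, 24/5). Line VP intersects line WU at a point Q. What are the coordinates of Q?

(1, 3)

Barycentric coordinates of P with respect to UVW: (1/5, 3/5, 1/5).
On side WU the V-coordinate is zero; dropping P's V-weight 3/5 and renormalizing the remaining 1/5 : 1/5 gives weights 1/2, 1/2 on W, U.
Q = (1/2)·(5, 7) + (1/2)·(-3, -1) = (1, 3).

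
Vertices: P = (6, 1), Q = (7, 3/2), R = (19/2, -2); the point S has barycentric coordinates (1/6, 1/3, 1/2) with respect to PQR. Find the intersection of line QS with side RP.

(69/8, -5/4)

Line QS meets RP where the Q-coordinate vanishes; zeroing S's Q-weight and renormalizing leaves R, P-weights 1/2 : 1/6 → (3/4, 1/4).
So T = (3/4)·R + (1/4)·P = (69/8, -5/4).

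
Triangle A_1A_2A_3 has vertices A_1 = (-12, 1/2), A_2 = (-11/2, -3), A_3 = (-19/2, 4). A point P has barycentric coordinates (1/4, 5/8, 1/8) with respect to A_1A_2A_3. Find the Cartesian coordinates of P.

(-61/8, -5/4)

P = (1/4)·A_1 + (5/8)·A_2 + (1/8)·A_3.
x-coordinate: (1/4)·(-12) + (5/8)·(-11/2) + (1/8)·(-19/2) = -61/8.
y-coordinate: (1/4)·(1/2) + (5/8)·(-3) + (1/8)·4 = -5/4.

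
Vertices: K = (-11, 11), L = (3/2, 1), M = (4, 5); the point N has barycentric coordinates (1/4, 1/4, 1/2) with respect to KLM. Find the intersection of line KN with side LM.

Line KN meets LM where the K-coordinate vanishes; zeroing N's K-weight and renormalizing leaves L, M-weights 1/4 : 1/2 → (1/3, 2/3).
So J = (1/3)·L + (2/3)·M = (19/6, 11/3).

(19/6, 11/3)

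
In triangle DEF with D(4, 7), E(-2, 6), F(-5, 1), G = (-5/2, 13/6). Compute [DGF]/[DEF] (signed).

-1/6

[DEF] = ½·(4·(6−1) + (-2)·(1−7) + (-5)·(7−6)) = ½·(20 + 12 − 5) = 27/2.
[DGF] = ½·(4·(13/6−1) + (-5/2)·(1−7) + (-5)·(7−(13/6))) = ½·(14/3 + 15 − 145/6) = -9/4, so the ratio is (-9/4)/(27/2) = -1/6.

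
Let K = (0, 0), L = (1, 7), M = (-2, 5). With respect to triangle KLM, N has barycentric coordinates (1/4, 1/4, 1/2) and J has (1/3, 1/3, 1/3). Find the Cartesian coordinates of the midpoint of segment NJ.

(-13/24, 33/8)

Barycentric coordinates of the midpoint are the average: (7/24, 7/24, 5/12).
Converting: (7/24)·K + (7/24)·L + (5/12)·M = (-13/24, 33/8).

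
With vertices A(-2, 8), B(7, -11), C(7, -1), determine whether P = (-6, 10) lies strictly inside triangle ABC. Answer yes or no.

no

Barycentric coordinates of P: (13/9, 1/5, -29/45).
The three coordinates are positive, positive, negative; a point is interior exactly when all three are positive.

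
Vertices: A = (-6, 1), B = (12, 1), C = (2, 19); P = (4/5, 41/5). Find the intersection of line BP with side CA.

(-2, 10)

Barycentric coordinates of P with respect to ABC: (2/5, 1/5, 2/5).
On side CA the B-coordinate is zero; dropping P's B-weight 1/5 and renormalizing the remaining 2/5 : 2/5 gives weights 1/2, 1/2 on C, A.
Q = (1/2)·(2, 19) + (1/2)·(-6, 1) = (-2, 10).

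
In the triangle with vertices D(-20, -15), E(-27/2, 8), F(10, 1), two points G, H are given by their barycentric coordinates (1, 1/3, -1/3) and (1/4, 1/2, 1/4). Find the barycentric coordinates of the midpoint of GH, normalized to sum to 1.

(5/8, 5/12, -1/24)

Since both coordinate triples sum to 1, the midpoint's barycentrics are the componentwise average.
(1+1/4)/2 = 5/8; similarly 5/12 and -1/24.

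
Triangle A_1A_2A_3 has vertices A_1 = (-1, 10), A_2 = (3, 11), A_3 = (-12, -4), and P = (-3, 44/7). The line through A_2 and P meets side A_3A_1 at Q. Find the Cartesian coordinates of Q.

(-27/5, 22/5)

Barycentric coordinates of P with respect to A_1A_2A_3: (3/7, 2/7, 2/7).
On side A_3A_1 the A_2-coordinate is zero; dropping P's A_2-weight 2/7 and renormalizing the remaining 2/7 : 3/7 gives weights 2/5, 3/5 on A_3, A_1.
Q = (2/5)·(-12, -4) + (3/5)·(-1, 10) = (-27/5, 22/5).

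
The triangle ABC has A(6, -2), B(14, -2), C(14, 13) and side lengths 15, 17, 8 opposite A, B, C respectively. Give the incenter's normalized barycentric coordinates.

(3/8, 17/40, 1/5)

The incenter has barycentric coordinates proportional to the opposite side lengths: (15 : 17 : 8).
Normalizing by 15+17+8 = 40 gives (3/8, 17/40, 1/5).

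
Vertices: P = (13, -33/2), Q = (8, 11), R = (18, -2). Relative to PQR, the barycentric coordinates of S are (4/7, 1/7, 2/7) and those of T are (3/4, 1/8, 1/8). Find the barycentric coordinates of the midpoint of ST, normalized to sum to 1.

(37/56, 15/112, 23/112)

Since both coordinate triples sum to 1, the midpoint's barycentrics are the componentwise average.
(4/7+3/4)/2 = 37/56; similarly 15/112 and 23/112.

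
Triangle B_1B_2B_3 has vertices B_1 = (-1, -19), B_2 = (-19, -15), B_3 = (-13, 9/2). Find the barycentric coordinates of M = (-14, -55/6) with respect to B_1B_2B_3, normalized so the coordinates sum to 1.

Signed area of the reference triangle: [B_1B_2B_3] = ½·((-1)·(-15−(9/2)) + (-19)·(9/2−(-19)) + (-13)·(-19−(-15))) = ½·(39/2 − 893/2 + 52) = -375/2.
[MB_2B_3] = ½·((-14)·(-15−(9/2)) + (-19)·(9/2−(-55/6)) + (-13)·(-55/6−(-15))) = ½·(273 − 779/3 − 455/6) = -125/4, so the B_1-coordinate is (-125/4)/(-375/2) = 1/6.
[B_1MB_3] = ½·((-1)·(-55/6−(9/2)) + (-14)·(9/2−(-19)) + (-13)·(-19−(-55/6))) = ½·(41/3 − 329 + 767/6) = -375/4, so the B_2-coordinate is 1/2.
[B_1B_2M] = ½·((-1)·(-15−(-55/6)) + (-19)·(-55/6−(-19)) + (-14)·(-19−(-15))) = ½·(35/6 − 1121/6 + 56) = -125/2, so the B_3-coordinate is 1/3.
Check: 1/6 + 1/2 + 1/3 = 1.

(1/6, 1/2, 1/3)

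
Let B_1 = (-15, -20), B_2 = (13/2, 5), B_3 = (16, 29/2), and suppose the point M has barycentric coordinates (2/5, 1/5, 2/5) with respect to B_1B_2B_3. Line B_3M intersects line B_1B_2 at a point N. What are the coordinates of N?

Line B_3M meets B_1B_2 where the B_3-coordinate vanishes; zeroing M's B_3-weight and renormalizing leaves B_1, B_2-weights 2/5 : 1/5 → (2/3, 1/3).
So N = (2/3)·B_1 + (1/3)·B_2 = (-47/6, -35/3).

(-47/6, -35/3)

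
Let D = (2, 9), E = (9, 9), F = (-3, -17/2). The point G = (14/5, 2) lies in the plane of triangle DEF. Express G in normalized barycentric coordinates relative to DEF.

(1/5, 2/5, 2/5)

Signed area of the reference triangle: [DEF] = ½·(2·(9−(-17/2)) + 9·(-17/2−9) + (-3)·(9−9)) = ½·(35 − 315/2 + 0) = -245/4.
[GEF] = ½·((14/5)·(9−(-17/2)) + 9·(-17/2−2) + (-3)·(2−9)) = ½·(49 − 189/2 + 21) = -49/4, so the D-coordinate is (-49/4)/(-245/4) = 1/5.
[DGF] = ½·(2·(2−(-17/2)) + (14/5)·(-17/2−9) + (-3)·(9−2)) = ½·(21 − 49 − 21) = -49/2, so the E-coordinate is 2/5.
[DEG] = ½·(2·(9−2) + 9·(2−9) + (14/5)·(9−9)) = ½·(14 − 63 + 0) = -49/2, so the F-coordinate is 2/5.
Check: 1/5 + 2/5 + 2/5 = 1.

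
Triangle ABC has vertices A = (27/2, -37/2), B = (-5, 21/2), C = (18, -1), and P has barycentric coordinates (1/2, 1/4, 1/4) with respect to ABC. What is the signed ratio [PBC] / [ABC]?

The signed ratio [PBC]/[ABC] equals the barycentric coordinate of P at vertex A, which is 1/2.

1/2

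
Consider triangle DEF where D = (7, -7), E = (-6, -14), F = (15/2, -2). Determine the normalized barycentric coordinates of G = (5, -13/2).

Signed area of the reference triangle: [DEF] = ½·(7·(-14−(-2)) + (-6)·(-2−(-7)) + (15/2)·(-7−(-14))) = ½·(-84 − 30 + 105/2) = -123/4.
[GEF] = ½·(5·(-14−(-2)) + (-6)·(-2−(-13/2)) + (15/2)·(-13/2−(-14))) = ½·(-60 − 27 + 225/4) = -123/8, so the D-coordinate is (-123/8)/(-123/4) = 1/2.
[DGF] = ½·(7·(-13/2−(-2)) + 5·(-2−(-7)) + (15/2)·(-7−(-13/2))) = ½·(-63/2 + 25 − 15/4) = -41/8, so the E-coordinate is 1/6.
[DEG] = ½·(7·(-14−(-13/2)) + (-6)·(-13/2−(-7)) + 5·(-7−(-14))) = ½·(-105/2 − 3 + 35) = -41/4, so the F-coordinate is 1/3.

(1/2, 1/6, 1/3)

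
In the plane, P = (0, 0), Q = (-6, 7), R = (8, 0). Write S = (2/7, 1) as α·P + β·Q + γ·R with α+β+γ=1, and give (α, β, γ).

Signed area of the reference triangle: [PQR] = ½·(0·(7−0) + (-6)·(0−0) + 8·(0−7)) = ½·(0 + 0 − 56) = -28.
[SQR] = ½·((2/7)·(7−0) + (-6)·(0−1) + 8·(1−7)) = ½·(2 + 6 − 48) = -20, so the P-coordinate is (-20)/(-28) = 5/7.
[PSR] = ½·(0·(1−0) + (2/7)·(0−0) + 8·(0−1)) = ½·(0 + 0 − 8) = -4, so the Q-coordinate is 1/7.
[PQS] = ½·(0·(7−1) + (-6)·(1−0) + (2/7)·(0−7)) = ½·(0 − 6 − 2) = -4, so the R-coordinate is 1/7.

(5/7, 1/7, 1/7)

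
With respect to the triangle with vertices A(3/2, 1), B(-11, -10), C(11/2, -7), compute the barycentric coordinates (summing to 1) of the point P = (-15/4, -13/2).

Signed area of the reference triangle: [ABC] = ½·((3/2)·(-10−(-7)) + (-11)·(-7−1) + (11/2)·(1−(-10))) = ½·(-9/2 + 88 + 121/2) = 72.
[PBC] = ½·((-15/4)·(-10−(-7)) + (-11)·(-7−(-13/2)) + (11/2)·(-13/2−(-10))) = ½·(45/4 + 11/2 + 77/4) = 18, so the A-coordinate is 18/72 = 1/4.
[APC] = ½·((3/2)·(-13/2−(-7)) + (-15/4)·(-7−1) + (11/2)·(1−(-13/2))) = ½·(3/4 + 30 + 165/4) = 36, so the B-coordinate is 1/2.
[ABP] = ½·((3/2)·(-10−(-13/2)) + (-11)·(-13/2−1) + (-15/4)·(1−(-10))) = ½·(-21/4 + 165/2 − 165/4) = 18, so the C-coordinate is 1/4.

(1/4, 1/2, 1/4)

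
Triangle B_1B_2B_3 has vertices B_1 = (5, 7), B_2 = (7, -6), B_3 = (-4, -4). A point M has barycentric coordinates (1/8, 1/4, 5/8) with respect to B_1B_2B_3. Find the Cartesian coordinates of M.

(-1/8, -25/8)

M = (1/8)·B_1 + (1/4)·B_2 + (5/8)·B_3.
x-coordinate: (1/8)·5 + (1/4)·7 + (5/8)·(-4) = -1/8.
y-coordinate: (1/8)·7 + (1/4)·(-6) + (5/8)·(-4) = -25/8.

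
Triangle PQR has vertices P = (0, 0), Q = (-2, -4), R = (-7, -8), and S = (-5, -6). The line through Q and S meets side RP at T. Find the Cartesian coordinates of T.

Barycentric coordinates of S with respect to PQR: (1/6, 1/6, 2/3).
On side RP the Q-coordinate is zero; dropping S's Q-weight 1/6 and renormalizing the remaining 2/3 : 1/6 gives weights 4/5, 1/5 on R, P.
T = (4/5)·(-7, -8) + (1/5)·(0, 0) = (-28/5, -32/5).

(-28/5, -32/5)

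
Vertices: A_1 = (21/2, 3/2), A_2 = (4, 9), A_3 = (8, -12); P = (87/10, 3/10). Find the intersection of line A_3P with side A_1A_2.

(71/8, 27/8)

Barycentric coordinates of P with respect to A_1A_2A_3: (3/5, 1/5, 1/5).
On side A_1A_2 the A_3-coordinate is zero; dropping P's A_3-weight 1/5 and renormalizing the remaining 3/5 : 1/5 gives weights 3/4, 1/4 on A_1, A_2.
Q = (3/4)·(21/2, 3/2) + (1/4)·(4, 9) = (71/8, 27/8).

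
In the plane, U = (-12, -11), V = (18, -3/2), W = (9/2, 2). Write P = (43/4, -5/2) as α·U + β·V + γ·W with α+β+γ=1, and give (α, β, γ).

Signed area of the reference triangle: [UVW] = ½·((-12)·(-3/2−2) + 18·(2−(-11)) + (9/2)·(-11−(-3/2))) = ½·(42 + 234 − 171/4) = 933/8.
[PVW] = ½·((43/4)·(-3/2−2) + 18·(2−(-5/2)) + (9/2)·(-5/2−(-3/2))) = ½·(-301/8 + 81 − 9/2) = 311/16, so the U-coordinate is (311/16)/(933/8) = 1/6.
[UPW] = ½·((-12)·(-5/2−2) + (43/4)·(2−(-11)) + (9/2)·(-11−(-5/2))) = ½·(54 + 559/4 − 153/4) = 311/4, so the V-coordinate is 2/3.
[UVP] = ½·((-12)·(-3/2−(-5/2)) + 18·(-5/2−(-11)) + (43/4)·(-11−(-3/2))) = ½·(-12 + 153 − 817/8) = 311/16, so the W-coordinate is 1/6.

(1/6, 2/3, 1/6)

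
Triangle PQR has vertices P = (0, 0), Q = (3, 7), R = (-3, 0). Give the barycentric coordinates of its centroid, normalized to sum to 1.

The centroid is the average of the vertices, so each weight is 1/3.

(1/3, 1/3, 1/3)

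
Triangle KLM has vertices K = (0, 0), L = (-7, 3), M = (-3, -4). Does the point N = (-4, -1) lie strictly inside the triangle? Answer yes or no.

yes

Barycentric coordinates of N: (5/37, 13/37, 19/37).
The three coordinates are positive, positive, positive; a point is interior exactly when all three are positive.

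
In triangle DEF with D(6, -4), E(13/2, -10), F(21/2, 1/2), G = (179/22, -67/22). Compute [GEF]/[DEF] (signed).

4/11

[DEF] = ½·(6·(-10−(1/2)) + (13/2)·(1/2−(-4)) + (21/2)·(-4−(-10))) = ½·(-63 + 117/4 + 63) = 117/8.
[GEF] = ½·((179/22)·(-10−(1/2)) + (13/2)·(1/2−(-67/22)) + (21/2)·(-67/22−(-10))) = ½·(-3759/44 + 507/22 + 3213/44) = 117/22, so the ratio is (117/22)/(117/8) = 4/11.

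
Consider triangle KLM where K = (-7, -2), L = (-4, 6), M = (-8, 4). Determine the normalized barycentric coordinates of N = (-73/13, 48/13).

(3/13, 7/13, 3/13)

Signed area of the reference triangle: [KLM] = ½·((-7)·(6−4) + (-4)·(4−(-2)) + (-8)·(-2−6)) = ½·(-14 − 24 + 64) = 13.
[NLM] = ½·((-73/13)·(6−4) + (-4)·(4−(48/13)) + (-8)·(48/13−6)) = ½·(-146/13 − 16/13 + 240/13) = 3, so the K-coordinate is 3/13 = 3/13.
[KNM] = ½·((-7)·(48/13−4) + (-73/13)·(4−(-2)) + (-8)·(-2−(48/13))) = ½·(28/13 − 438/13 + 592/13) = 7, so the L-coordinate is 7/13.
[KLN] = ½·((-7)·(6−(48/13)) + (-4)·(48/13−(-2)) + (-73/13)·(-2−6)) = ½·(-210/13 − 296/13 + 584/13) = 3, so the M-coordinate is 3/13.
Check: 3/13 + 7/13 + 3/13 = 1.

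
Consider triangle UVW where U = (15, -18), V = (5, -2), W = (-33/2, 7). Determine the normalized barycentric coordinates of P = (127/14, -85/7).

Signed area of the reference triangle: [UVW] = ½·(15·(-2−7) + 5·(7−(-18)) + (-33/2)·(-18−(-2))) = ½·(-135 + 125 + 264) = 127.
[PVW] = ½·((127/14)·(-2−7) + 5·(7−(-85/7)) + (-33/2)·(-85/7−(-2))) = ½·(-1143/14 + 670/7 + 2343/14) = 635/7, so the U-coordinate is (635/7)/127 = 5/7.
[UPW] = ½·(15·(-85/7−7) + (127/14)·(7−(-18)) + (-33/2)·(-18−(-85/7))) = ½·(-2010/7 + 3175/14 + 1353/14) = 127/7, so the V-coordinate is 1/7.
[UVP] = ½·(15·(-2−(-85/7)) + 5·(-85/7−(-18)) + (127/14)·(-18−(-2))) = ½·(1065/7 + 205/7 − 1016/7) = 127/7, so the W-coordinate is 1/7.

(5/7, 1/7, 1/7)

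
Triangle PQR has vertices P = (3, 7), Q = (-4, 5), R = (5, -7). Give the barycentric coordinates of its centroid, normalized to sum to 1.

(1/3, 1/3, 1/3)

The centroid is the average of the vertices, so each weight is 1/3.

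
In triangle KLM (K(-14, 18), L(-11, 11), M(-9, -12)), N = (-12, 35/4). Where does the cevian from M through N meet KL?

Barycentric coordinates of N with respect to KLM: (1/2, 1/4, 1/4).
On side KL the M-coordinate is zero; dropping N's M-weight 1/4 and renormalizing the remaining 1/2 : 1/4 gives weights 2/3, 1/3 on K, L.
J = (2/3)·(-14, 18) + (1/3)·(-11, 11) = (-13, 47/3).

(-13, 47/3)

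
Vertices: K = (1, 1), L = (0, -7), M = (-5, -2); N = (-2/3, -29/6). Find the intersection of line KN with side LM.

Barycentric coordinates of N with respect to KLM: (1/6, 2/3, 1/6).
On side LM the K-coordinate is zero; dropping N's K-weight 1/6 and renormalizing the remaining 2/3 : 1/6 gives weights 4/5, 1/5 on L, M.
J = (4/5)·(0, -7) + (1/5)·(-5, -2) = (-1, -6).

(-1, -6)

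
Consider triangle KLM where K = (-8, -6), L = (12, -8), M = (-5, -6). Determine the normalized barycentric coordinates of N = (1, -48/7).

Signed area of the reference triangle: [KLM] = ½·((-8)·(-8−(-6)) + 12·(-6−(-6)) + (-5)·(-6−(-8))) = ½·(16 + 0 − 10) = 3.
[NLM] = ½·(1·(-8−(-6)) + 12·(-6−(-48/7)) + (-5)·(-48/7−(-8))) = ½·(-2 + 72/7 − 40/7) = 9/7, so the K-coordinate is (9/7)/3 = 3/7.
[KNM] = ½·((-8)·(-48/7−(-6)) + 1·(-6−(-6)) + (-5)·(-6−(-48/7))) = ½·(48/7 + 0 − 30/7) = 9/7, so the L-coordinate is 3/7.
[KLN] = ½·((-8)·(-8−(-48/7)) + 12·(-48/7−(-6)) + 1·(-6−(-8))) = ½·(64/7 − 72/7 + 2) = 3/7, so the M-coordinate is 1/7.

(3/7, 3/7, 1/7)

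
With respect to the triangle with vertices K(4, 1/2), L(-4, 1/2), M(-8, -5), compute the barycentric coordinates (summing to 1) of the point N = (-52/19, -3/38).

Signed area of the reference triangle: [KLM] = ½·(4·(1/2−(-5)) + (-4)·(-5−(1/2)) + (-8)·(1/2−(1/2))) = ½·(22 + 22 + 0) = 22.
[NLM] = ½·((-52/19)·(1/2−(-5)) + (-4)·(-5−(-3/38)) + (-8)·(-3/38−(1/2))) = ½·(-286/19 + 374/19 + 88/19) = 88/19, so the K-coordinate is (88/19)/22 = 4/19.
[KNM] = ½·(4·(-3/38−(-5)) + (-52/19)·(-5−(1/2)) + (-8)·(1/2−(-3/38))) = ½·(374/19 + 286/19 − 88/19) = 286/19, so the L-coordinate is 13/19.
[KLN] = ½·(4·(1/2−(-3/38)) + (-4)·(-3/38−(1/2)) + (-52/19)·(1/2−(1/2))) = ½·(44/19 + 44/19 + 0) = 44/19, so the M-coordinate is 2/19.
Check: 4/19 + 13/19 + 2/19 = 1.

(4/19, 13/19, 2/19)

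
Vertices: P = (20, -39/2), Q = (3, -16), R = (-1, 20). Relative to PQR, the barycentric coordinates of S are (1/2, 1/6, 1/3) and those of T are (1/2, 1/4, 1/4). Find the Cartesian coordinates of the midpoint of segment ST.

(31/3, -29/4)

Barycentric coordinates of the midpoint are the average: (1/2, 5/24, 7/24).
Converting: (1/2)·P + (5/24)·Q + (7/24)·R = (31/3, -29/4).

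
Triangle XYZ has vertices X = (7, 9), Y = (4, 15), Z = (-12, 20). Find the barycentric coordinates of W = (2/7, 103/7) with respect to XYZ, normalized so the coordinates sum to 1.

(2/7, 3/7, 2/7)

Signed area of the reference triangle: [XYZ] = ½·(7·(15−20) + 4·(20−9) + (-12)·(9−15)) = ½·(-35 + 44 + 72) = 81/2.
[WYZ] = ½·((2/7)·(15−20) + 4·(20−(103/7)) + (-12)·(103/7−15)) = ½·(-10/7 + 148/7 + 24/7) = 81/7, so the X-coordinate is (81/7)/(81/2) = 2/7.
[XWZ] = ½·(7·(103/7−20) + (2/7)·(20−9) + (-12)·(9−(103/7))) = ½·(-37 + 22/7 + 480/7) = 243/14, so the Y-coordinate is 3/7.
[XYW] = ½·(7·(15−(103/7)) + 4·(103/7−9) + (2/7)·(9−15)) = ½·(2 + 160/7 − 12/7) = 81/7, so the Z-coordinate is 2/7.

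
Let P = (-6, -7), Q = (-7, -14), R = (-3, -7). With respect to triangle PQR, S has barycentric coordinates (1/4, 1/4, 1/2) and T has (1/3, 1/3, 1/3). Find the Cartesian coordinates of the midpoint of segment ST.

(-121/24, -217/24)

Barycentric coordinates of the midpoint are the average: (7/24, 7/24, 5/12).
Converting: (7/24)·P + (7/24)·Q + (5/12)·R = (-121/24, -217/24).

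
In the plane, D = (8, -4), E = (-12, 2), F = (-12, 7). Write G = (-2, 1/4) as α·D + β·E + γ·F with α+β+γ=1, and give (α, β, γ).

Signed area of the reference triangle: [DEF] = ½·(8·(2−7) + (-12)·(7−(-4)) + (-12)·(-4−2)) = ½·(-40 − 132 + 72) = -50.
[GEF] = ½·((-2)·(2−7) + (-12)·(7−(1/4)) + (-12)·(1/4−2)) = ½·(10 − 81 + 21) = -25, so the D-coordinate is (-25)/(-50) = 1/2.
[DGF] = ½·(8·(1/4−7) + (-2)·(7−(-4)) + (-12)·(-4−(1/4))) = ½·(-54 − 22 + 51) = -25/2, so the E-coordinate is 1/4.
[DEG] = ½·(8·(2−(1/4)) + (-12)·(1/4−(-4)) + (-2)·(-4−2)) = ½·(14 − 51 + 12) = -25/2, so the F-coordinate is 1/4.
Check: 1/2 + 1/4 + 1/4 = 1.

(1/2, 1/4, 1/4)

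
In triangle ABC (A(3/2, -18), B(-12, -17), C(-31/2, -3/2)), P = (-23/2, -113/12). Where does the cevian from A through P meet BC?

Barycentric coordinates of P with respect to ABC: (1/6, 1/3, 1/2).
On side BC the A-coordinate is zero; dropping P's A-weight 1/6 and renormalizing the remaining 1/3 : 1/2 gives weights 2/5, 3/5 on B, C.
Q = (2/5)·(-12, -17) + (3/5)·(-31/2, -3/2) = (-141/10, -77/10).

(-141/10, -77/10)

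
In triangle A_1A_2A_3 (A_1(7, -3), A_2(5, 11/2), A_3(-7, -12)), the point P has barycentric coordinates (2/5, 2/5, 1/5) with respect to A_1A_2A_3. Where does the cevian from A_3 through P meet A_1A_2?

(6, 5/4)

Line A_3P meets A_1A_2 where the A_3-coordinate vanishes; zeroing P's A_3-weight and renormalizing leaves A_1, A_2-weights 2/5 : 2/5 → (1/2, 1/2).
So Q = (1/2)·A_1 + (1/2)·A_2 = (6, 5/4).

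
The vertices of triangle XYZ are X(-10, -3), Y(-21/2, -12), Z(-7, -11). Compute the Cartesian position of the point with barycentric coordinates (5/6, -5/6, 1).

(-79/12, -7/2)

W = (5/6)·X + (-5/6)·Y + 1·Z.
x-coordinate: (5/6)·(-10) + (-5/6)·(-21/2) + 1·(-7) = -79/12.
y-coordinate: (5/6)·(-3) + (-5/6)·(-12) + 1·(-11) = -7/2.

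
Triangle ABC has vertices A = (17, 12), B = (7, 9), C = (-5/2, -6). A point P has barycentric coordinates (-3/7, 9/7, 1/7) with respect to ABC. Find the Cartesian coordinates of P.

(19/14, 39/7)

P = (-3/7)·A + (9/7)·B + (1/7)·C.
x-coordinate: (-3/7)·17 + (9/7)·7 + (1/7)·(-5/2) = 19/14.
y-coordinate: (-3/7)·12 + (9/7)·9 + (1/7)·(-6) = 39/7.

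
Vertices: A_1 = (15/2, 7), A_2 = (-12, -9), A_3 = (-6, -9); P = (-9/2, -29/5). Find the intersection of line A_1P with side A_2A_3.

Barycentric coordinates of P with respect to A_1A_2A_3: (1/5, 1/5, 3/5).
On side A_2A_3 the A_1-coordinate is zero; dropping P's A_1-weight 1/5 and renormalizing the remaining 1/5 : 3/5 gives weights 1/4, 3/4 on A_2, A_3.
Q = (1/4)·(-12, -9) + (3/4)·(-6, -9) = (-15/2, -9).

(-15/2, -9)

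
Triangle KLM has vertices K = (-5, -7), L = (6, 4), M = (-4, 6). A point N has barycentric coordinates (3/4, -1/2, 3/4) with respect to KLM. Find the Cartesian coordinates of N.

(-39/4, -11/4)

N = (3/4)·K + (-1/2)·L + (3/4)·M.
x-coordinate: (3/4)·(-5) + (-1/2)·6 + (3/4)·(-4) = -39/4.
y-coordinate: (3/4)·(-7) + (-1/2)·4 + (3/4)·6 = -11/4.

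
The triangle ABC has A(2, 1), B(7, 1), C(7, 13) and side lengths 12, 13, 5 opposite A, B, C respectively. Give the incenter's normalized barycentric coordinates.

(2/5, 13/30, 1/6)

The incenter has barycentric coordinates proportional to the opposite side lengths: (12 : 13 : 5).
Normalizing by 12+13+5 = 30 gives (2/5, 13/30, 1/6).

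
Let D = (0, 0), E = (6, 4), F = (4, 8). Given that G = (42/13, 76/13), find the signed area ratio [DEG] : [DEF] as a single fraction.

[DEF] = ½·(0·(4−8) + 6·(8−0) + 4·(0−4)) = ½·(0 + 48 − 16) = 16.
[DEG] = ½·(0·(4−(76/13)) + 6·(76/13−0) + (42/13)·(0−4)) = ½·(0 + 456/13 − 168/13) = 144/13, so the ratio is (144/13)/16 = 9/13.

9/13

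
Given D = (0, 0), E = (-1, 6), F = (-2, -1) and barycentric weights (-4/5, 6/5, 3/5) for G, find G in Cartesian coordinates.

G = (-4/5)·D + (6/5)·E + (3/5)·F.
x-coordinate: (-4/5)·0 + (6/5)·(-1) + (3/5)·(-2) = -12/5.
y-coordinate: (-4/5)·0 + (6/5)·6 + (3/5)·(-1) = 33/5.

(-12/5, 33/5)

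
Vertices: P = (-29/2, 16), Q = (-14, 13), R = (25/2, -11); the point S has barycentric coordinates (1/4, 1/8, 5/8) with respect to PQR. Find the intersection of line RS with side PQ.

(-43/3, 15)

Line RS meets PQ where the R-coordinate vanishes; zeroing S's R-weight and renormalizing leaves P, Q-weights 1/4 : 1/8 → (2/3, 1/3).
So T = (2/3)·P + (1/3)·Q = (-43/3, 15).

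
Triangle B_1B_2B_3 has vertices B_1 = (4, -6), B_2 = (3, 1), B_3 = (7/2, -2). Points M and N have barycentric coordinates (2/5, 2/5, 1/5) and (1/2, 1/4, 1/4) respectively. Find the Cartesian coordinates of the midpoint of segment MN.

(57/16, -113/40)

Barycentric coordinates of the midpoint are the average: (9/20, 13/40, 9/40).
Converting: (9/20)·B_1 + (13/40)·B_2 + (9/40)·B_3 = (57/16, -113/40).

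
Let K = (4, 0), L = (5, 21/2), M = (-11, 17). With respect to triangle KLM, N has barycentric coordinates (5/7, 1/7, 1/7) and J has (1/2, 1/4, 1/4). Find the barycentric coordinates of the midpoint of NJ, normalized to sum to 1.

Since both coordinate triples sum to 1, the midpoint's barycentrics are the componentwise average.
(5/7+1/2)/2 = 17/28; similarly 11/56 and 11/56.

(17/28, 11/56, 11/56)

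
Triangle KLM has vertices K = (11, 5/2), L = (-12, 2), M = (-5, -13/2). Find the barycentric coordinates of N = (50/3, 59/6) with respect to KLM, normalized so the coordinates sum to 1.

Signed area of the reference triangle: [KLM] = ½·(11·(2−(-13/2)) + (-12)·(-13/2−(5/2)) + (-5)·(5/2−2)) = ½·(187/2 + 108 − 5/2) = 199/2.
[NLM] = ½·((50/3)·(2−(-13/2)) + (-12)·(-13/2−(59/6)) + (-5)·(59/6−2)) = ½·(425/3 + 196 − 235/6) = 597/4, so the K-coordinate is (597/4)/(199/2) = 3/2.
[KNM] = ½·(11·(59/6−(-13/2)) + (50/3)·(-13/2−(5/2)) + (-5)·(5/2−(59/6))) = ½·(539/3 − 150 + 110/3) = 199/6, so the L-coordinate is 1/3.
[KLN] = ½·(11·(2−(59/6)) + (-12)·(59/6−(5/2)) + (50/3)·(5/2−2)) = ½·(-517/6 − 88 + 25/3) = -995/12, so the M-coordinate is -5/6.

(3/2, 1/3, -5/6)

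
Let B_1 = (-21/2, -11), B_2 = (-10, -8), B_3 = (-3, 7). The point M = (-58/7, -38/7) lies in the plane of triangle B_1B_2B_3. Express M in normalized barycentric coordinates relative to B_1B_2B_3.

Signed area of the reference triangle: [B_1B_2B_3] = ½·((-21/2)·(-8−7) + (-10)·(7−(-11)) + (-3)·(-11−(-8))) = ½·(315/2 − 180 + 9) = -27/4.
[MB_2B_3] = ½·((-58/7)·(-8−7) + (-10)·(7−(-38/7)) + (-3)·(-38/7−(-8))) = ½·(870/7 − 870/7 − 54/7) = -27/7, so the B_1-coordinate is (-27/7)/(-27/4) = 4/7.
[B_1MB_3] = ½·((-21/2)·(-38/7−7) + (-58/7)·(7−(-11)) + (-3)·(-11−(-38/7))) = ½·(261/2 − 1044/7 + 117/7) = -27/28, so the B_2-coordinate is 1/7.
[B_1B_2M] = ½·((-21/2)·(-8−(-38/7)) + (-10)·(-38/7−(-11)) + (-58/7)·(-11−(-8))) = ½·(27 − 390/7 + 174/7) = -27/14, so the B_3-coordinate is 2/7.
Check: 4/7 + 1/7 + 2/7 = 1.

(4/7, 1/7, 2/7)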